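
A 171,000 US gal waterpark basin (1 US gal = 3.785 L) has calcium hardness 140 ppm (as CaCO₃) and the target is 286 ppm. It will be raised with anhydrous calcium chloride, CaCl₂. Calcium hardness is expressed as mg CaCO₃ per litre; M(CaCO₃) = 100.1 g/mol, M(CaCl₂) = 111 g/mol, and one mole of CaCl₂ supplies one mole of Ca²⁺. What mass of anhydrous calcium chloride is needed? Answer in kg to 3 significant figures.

105 kg

Volume: 171,000 US gal × 3.785 L/gal = 647,235 L.
Hardness to add: (286 − 140) = 146 mg/L as CaCO₃ × 647,235 L = 94,500 g as CaCO₃.
Moles of Ca²⁺ (1 mol Ca²⁺ ≡ 1 mol CaCO₃): 94,500 / 100.1 g/mol = 944 mol.
Mass of CaCl₂: 944 × 111 = 104,800 g.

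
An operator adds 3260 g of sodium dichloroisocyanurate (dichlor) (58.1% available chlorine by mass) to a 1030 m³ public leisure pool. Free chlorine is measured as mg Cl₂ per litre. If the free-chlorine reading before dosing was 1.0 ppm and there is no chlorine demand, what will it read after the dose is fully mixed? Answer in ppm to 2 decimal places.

2.84 ppm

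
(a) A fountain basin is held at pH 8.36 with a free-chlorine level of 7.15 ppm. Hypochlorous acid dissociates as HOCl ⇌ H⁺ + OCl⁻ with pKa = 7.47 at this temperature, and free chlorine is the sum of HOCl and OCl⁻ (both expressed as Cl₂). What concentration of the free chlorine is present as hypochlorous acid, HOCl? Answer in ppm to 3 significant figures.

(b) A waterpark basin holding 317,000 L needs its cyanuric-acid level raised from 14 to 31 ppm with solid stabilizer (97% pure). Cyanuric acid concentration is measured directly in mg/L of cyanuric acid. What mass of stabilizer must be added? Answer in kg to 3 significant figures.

(a) 0.816 ppm; (b) 5.56 kg

(a) [OCl⁻]/[HOCl] = 10^(pH − pKa) = 10^(8.36 − 7.47) = 10^0.89 = 7.762.
(a) Fraction as HOCl = 1 / (1 + 7.762) = 0.1141.
(a) HOCl = 0.1141 × 7.15 ppm = 0.816 ppm.

(b) CYA to add: (31 − 14) = 17 mg/L × 317,000 L = 5389 g cyanuric acid.
(b) At 97% purity: 5389 / 0.97 = 5556 g product.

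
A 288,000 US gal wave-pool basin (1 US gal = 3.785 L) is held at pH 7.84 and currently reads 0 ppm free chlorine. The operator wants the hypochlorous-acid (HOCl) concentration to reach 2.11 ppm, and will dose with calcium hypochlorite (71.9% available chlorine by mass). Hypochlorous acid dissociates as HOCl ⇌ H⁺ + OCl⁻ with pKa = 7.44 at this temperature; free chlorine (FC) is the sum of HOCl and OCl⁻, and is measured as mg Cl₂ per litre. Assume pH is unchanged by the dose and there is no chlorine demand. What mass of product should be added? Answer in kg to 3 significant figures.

Volume: 288,000 US gal × 3.785 L/gal = 1,090,080 L.
[OCl⁻]/[HOCl] = 10^(pH − pKa) = 10^(7.84 − 7.44) = 2.512; fraction as HOCl = 1/(1 + 2.512) = 0.2847.
Free chlorine required for 2.11 ppm HOCl: 2.11 / 0.2847 = 7.41 ppm.
FC to add: 7.41 − 0 = 7.41 mg/L as Cl₂.
Cl₂ equivalent: 7.41 mg/L × 1,090,080 L = 8078 g.
Product at 71.9% available Cl: 8078 / 0.719 = 11,230 g.

11.2 kg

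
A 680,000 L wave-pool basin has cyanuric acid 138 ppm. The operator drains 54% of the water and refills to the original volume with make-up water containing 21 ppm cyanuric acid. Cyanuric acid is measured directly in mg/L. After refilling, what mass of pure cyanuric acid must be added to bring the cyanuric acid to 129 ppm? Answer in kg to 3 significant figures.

36.8 kg

After draining 54% and refilling: 138 × 0.46 + 21 × 0.54 = 74.82 ppm.
Deficit to target: 129 − 74.82 = 54.18 mg/L.
Mass: 54.18 mg/L × 680,000 L = 36,840 g cyanuric acid.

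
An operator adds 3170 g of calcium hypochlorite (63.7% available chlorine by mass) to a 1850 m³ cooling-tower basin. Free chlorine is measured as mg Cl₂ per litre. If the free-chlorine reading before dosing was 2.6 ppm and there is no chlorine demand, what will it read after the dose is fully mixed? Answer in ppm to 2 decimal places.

3.69 ppm

Volume: 1850 m³ = 1,850,000 L.
Available chlorine delivered: 3170 g × 0.637 = 2019 g as Cl₂.
Concentration rise: 2019 g / 1,850,000 L = 1.092 mg/L = 1.09 ppm.
Final FC: 2.6 + 1.09 = 3.69 ppm.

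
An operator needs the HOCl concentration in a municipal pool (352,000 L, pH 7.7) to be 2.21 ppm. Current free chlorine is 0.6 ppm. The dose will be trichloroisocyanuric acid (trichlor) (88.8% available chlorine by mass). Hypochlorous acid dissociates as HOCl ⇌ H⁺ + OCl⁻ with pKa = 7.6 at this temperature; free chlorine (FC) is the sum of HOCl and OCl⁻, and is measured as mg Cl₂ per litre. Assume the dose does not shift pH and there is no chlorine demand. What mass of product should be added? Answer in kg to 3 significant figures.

[OCl⁻]/[HOCl] = 10^(pH − pKa) = 10^(7.7 − 7.6) = 1.259; fraction as HOCl = 1/(1 + 1.259) = 0.4427.
Free chlorine required for 2.21 ppm HOCl: 2.21 / 0.4427 = 4.992 ppm.
FC to add: 4.992 − 0.6 = 4.392 mg/L as Cl₂.
Cl₂ equivalent: 4.392 mg/L × 352,000 L = 1546 g.
Product at 88.8% available Cl: 1546 / 0.888 = 1741 g.

1.74 kg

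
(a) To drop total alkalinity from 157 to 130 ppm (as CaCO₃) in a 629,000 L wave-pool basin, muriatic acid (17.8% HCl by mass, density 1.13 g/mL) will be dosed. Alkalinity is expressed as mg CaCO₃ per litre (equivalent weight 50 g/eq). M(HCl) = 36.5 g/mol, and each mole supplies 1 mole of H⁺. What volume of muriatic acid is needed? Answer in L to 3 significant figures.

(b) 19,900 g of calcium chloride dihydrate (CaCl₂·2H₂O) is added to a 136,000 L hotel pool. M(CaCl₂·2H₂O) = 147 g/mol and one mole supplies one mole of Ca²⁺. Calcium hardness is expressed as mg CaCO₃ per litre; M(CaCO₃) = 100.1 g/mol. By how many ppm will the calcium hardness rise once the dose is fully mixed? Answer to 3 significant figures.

(a) Alkalinity to neutralize: (157 − 130) = 27 mg/L as CaCO₃ × 629,000 L = 16,980 g as CaCO₃.
(a) Equivalents of H⁺ required: 16,980 ÷ 50 g/eq = 339.7 eq = 339.7 mol HCl.
(a) Mass of HCl: 339.7 × 36.5 = 12,400 g.
(a) Mass of 17.8% solution: 12,400 / 0.178 = 69,650 g.
(a) Volume: 69,650 g ÷ 1.13 g/mL = 61,640 mL.

(b) Moles of Ca²⁺: 19,900 g ÷ 147 g/mol = 135.4 mol.
(b) As CaCO₃: 135.4 mol × 100.1 g/mol = 13,550 g.
(b) Rise: 13,550 g / 136,000 L × 1000 = 99.64 mg/L.

(a) 61.6 L; (b) 99.6 ppm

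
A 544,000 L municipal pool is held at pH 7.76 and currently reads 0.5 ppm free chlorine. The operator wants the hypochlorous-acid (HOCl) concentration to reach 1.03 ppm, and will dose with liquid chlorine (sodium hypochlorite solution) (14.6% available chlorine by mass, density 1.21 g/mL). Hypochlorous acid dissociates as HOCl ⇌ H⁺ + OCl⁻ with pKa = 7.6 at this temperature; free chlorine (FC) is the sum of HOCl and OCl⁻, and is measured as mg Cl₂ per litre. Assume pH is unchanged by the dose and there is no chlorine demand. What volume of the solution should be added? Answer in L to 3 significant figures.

6.22 L

[OCl⁻]/[HOCl] = 10^(pH − pKa) = 10^(7.76 − 7.6) = 1.445; fraction as HOCl = 1/(1 + 1.445) = 0.4089.
Free chlorine required for 1.03 ppm HOCl: 1.03 / 0.4089 = 2.519 ppm.
FC to add: 2.519 − 0.5 = 2.019 mg/L as Cl₂.
Cl₂ equivalent: 2.019 mg/L × 544,000 L = 1098 g.
Product at 14.6% available Cl: 1098 / 0.146 = 7522 g.
Volume: 7522 g ÷ 1.21 g/mL = 6217 mL.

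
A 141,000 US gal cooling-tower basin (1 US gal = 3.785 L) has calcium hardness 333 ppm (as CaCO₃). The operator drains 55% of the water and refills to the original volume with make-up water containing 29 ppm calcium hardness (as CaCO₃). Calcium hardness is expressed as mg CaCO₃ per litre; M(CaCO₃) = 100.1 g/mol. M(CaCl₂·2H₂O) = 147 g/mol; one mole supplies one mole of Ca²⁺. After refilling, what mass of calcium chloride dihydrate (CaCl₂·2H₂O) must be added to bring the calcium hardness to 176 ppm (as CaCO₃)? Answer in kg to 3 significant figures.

Volume: 141,000 US gal × 3.785 L/gal = 533,685 L.
After draining 55% and refilling: 333 × 0.45 + 29 × 0.55 = 165.8 ppm.
Deficit to target: 176 − 165.8 = 10.2 mg/L.
As CaCO₃: 10.2 mg/L × 533,685 L = 5444 g; ÷ 100.1 = 54.38 mol Ca²⁺.
Mass: 54.38 × 147 = 7994 g.

7.99 kg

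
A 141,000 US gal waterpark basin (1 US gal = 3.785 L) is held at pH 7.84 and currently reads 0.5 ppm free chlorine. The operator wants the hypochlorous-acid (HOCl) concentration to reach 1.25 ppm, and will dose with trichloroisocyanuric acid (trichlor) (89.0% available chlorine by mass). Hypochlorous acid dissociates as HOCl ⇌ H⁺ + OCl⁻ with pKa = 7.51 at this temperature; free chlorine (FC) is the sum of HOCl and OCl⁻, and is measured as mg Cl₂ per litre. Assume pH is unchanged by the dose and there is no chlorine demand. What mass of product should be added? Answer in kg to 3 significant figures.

2.05 kg

Volume: 141,000 US gal × 3.785 L/gal = 533,685 L.
[OCl⁻]/[HOCl] = 10^(pH − pKa) = 10^(7.84 − 7.51) = 2.138; fraction as HOCl = 1/(1 + 2.138) = 0.3187.
Free chlorine required for 1.25 ppm HOCl: 1.25 / 0.3187 = 3.922 ppm.
FC to add: 3.922 − 0.5 = 3.422 mg/L as Cl₂.
Cl₂ equivalent: 3.422 mg/L × 533,685 L = 1827 g.
Product at 89.0% available Cl: 1827 / 0.89 = 2052 g.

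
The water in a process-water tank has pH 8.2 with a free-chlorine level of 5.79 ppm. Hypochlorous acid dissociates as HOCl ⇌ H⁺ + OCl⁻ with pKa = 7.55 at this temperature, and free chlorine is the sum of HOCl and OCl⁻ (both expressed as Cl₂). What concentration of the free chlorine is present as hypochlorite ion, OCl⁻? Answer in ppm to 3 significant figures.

[OCl⁻]/[HOCl] = 10^(pH − pKa) = 10^(8.2 − 7.55) = 10^0.65 = 4.467.
Fraction as HOCl = 1 / (1 + 4.467) = 0.1829.
OCl⁻ = (1 − 0.1829) × 5.79 ppm = 4.731 ppm.

4.73 ppm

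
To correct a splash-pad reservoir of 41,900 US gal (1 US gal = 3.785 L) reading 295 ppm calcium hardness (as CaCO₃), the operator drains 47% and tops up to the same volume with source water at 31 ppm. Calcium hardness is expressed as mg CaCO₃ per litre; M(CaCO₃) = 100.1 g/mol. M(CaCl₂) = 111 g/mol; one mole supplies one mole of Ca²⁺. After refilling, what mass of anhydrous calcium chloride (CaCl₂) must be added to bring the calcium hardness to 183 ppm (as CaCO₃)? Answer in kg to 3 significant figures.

Volume: 41,900 US gal × 3.785 L/gal = 158,592 L.
After draining 47% and refilling: 295 × 0.53 + 31 × 0.47 = 170.92 ppm.
Deficit to target: 183 − 170.92 = 12.08 mg/L.
As CaCO₃: 12.08 mg/L × 158,592 L = 1916 g; ÷ 100.1 = 19.14 mol Ca²⁺.
Mass: 19.14 × 111 = 2124 g.

2.12 kg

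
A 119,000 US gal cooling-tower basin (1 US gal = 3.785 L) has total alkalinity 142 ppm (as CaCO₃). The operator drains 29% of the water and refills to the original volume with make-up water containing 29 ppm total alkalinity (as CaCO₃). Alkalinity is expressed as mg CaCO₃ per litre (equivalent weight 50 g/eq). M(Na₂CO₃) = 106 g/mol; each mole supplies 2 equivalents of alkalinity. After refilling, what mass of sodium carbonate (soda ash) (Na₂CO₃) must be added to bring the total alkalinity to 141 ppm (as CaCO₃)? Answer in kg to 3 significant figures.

15.2 kg

Volume: 119,000 US gal × 3.785 L/gal = 450,415 L.
After draining 29% and refilling: 142 × 0.71 + 29 × 0.29 = 109.23 ppm.
Deficit to target: 141 − 109.23 = 31.77 mg/L.
As CaCO₃: 31.77 mg/L × 450,415 L = 14,310 g; ÷ 50 g/eq ÷ 2 = 143.1 mol Na₂CO₃.
Mass: 143.1 × 106 = 15,170 g.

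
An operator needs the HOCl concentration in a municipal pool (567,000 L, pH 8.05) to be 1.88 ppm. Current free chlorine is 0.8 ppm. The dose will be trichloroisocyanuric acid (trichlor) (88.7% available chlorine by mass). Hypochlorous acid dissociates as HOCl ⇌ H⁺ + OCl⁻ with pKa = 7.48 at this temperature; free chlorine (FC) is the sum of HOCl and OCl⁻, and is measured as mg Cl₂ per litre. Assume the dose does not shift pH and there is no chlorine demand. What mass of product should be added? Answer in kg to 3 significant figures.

5.16 kg

[OCl⁻]/[HOCl] = 10^(pH − pKa) = 10^(8.05 − 7.48) = 3.715; fraction as HOCl = 1/(1 + 3.715) = 0.2121.
Free chlorine required for 1.88 ppm HOCl: 1.88 / 0.2121 = 8.865 ppm.
FC to add: 8.865 − 0.8 = 8.065 mg/L as Cl₂.
Cl₂ equivalent: 8.065 mg/L × 567,000 L = 4573 g.
Product at 88.7% available Cl: 4573 / 0.887 = 5155 g.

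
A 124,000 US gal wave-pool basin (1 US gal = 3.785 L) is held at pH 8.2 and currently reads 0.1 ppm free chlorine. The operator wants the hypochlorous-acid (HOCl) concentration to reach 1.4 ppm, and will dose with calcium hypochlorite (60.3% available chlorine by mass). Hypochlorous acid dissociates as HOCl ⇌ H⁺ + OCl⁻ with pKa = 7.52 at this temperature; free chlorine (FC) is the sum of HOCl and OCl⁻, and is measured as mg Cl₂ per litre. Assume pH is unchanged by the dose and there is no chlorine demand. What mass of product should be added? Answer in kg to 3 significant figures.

6.23 kg

Volume: 124,000 US gal × 3.785 L/gal = 469,340 L.
[OCl⁻]/[HOCl] = 10^(pH − pKa) = 10^(8.2 − 7.52) = 4.786; fraction as HOCl = 1/(1 + 4.786) = 0.1728.
Free chlorine required for 1.4 ppm HOCl: 1.4 / 0.1728 = 8.101 ppm.
FC to add: 8.101 − 0.1 = 8.001 mg/L as Cl₂.
Cl₂ equivalent: 8.001 mg/L × 469,340 L = 3755 g.
Product at 60.3% available Cl: 3755 / 0.603 = 6227 g.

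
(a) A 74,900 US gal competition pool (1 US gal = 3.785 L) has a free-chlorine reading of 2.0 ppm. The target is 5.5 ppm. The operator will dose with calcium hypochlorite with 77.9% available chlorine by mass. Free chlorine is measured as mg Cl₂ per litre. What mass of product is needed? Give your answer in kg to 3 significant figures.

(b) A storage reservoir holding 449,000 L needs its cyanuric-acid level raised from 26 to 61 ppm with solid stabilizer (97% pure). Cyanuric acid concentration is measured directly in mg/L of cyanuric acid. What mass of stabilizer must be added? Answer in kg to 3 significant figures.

(a) Volume: 74,900 US gal × 3.785 L/gal = 283,496 L.
(a) Chlorine deficit: 5.5 − 2.0 = 3.5 ppm = 3.5 mg/L as Cl₂.
(a) Cl₂ equivalent needed: 3.5 mg/L × 283,496 L = 992,200 mg = 992.2 g.
(a) Product at 77.9% available chlorine: 992.2 / 0.779 = 1274 g.

(b) CYA to add: (61 − 26) = 35 mg/L × 449,000 L = 15,720 g cyanuric acid.
(b) At 97% purity: 15,720 / 0.97 = 16,200 g product.

(a) 1.27 kg; (b) 16.2 kg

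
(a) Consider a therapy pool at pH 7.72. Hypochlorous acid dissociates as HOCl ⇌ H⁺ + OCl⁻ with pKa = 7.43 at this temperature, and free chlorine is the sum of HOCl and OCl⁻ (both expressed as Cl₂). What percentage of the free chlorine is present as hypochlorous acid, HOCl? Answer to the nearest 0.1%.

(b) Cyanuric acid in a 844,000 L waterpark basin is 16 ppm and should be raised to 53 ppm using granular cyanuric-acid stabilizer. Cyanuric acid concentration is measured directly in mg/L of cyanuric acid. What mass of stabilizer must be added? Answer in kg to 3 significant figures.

(a) 33.9%; (b) 31.2 kg

(a) [OCl⁻]/[HOCl] = 10^(pH − pKa) = 10^(7.72 − 7.43) = 10^0.29 = 1.95.
(a) Fraction as HOCl = 1 / (1 + 1.95) = 0.339.

(b) CYA to add: (53 − 16) = 37 mg/L × 844,000 L = 31,230 g cyanuric acid.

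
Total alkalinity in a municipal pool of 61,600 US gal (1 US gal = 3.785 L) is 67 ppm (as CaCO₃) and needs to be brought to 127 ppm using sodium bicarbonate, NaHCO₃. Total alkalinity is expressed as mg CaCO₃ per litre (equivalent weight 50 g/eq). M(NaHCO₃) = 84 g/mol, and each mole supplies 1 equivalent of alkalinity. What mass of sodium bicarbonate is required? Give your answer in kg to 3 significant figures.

Volume: 61,600 US gal × 3.785 L/gal = 233,156 L.
Alkalinity to add: (127 − 67) = 60 mg/L as CaCO₃ × 233,156 L = 13,990 g as CaCO₃.
Equivalents: 13,990 g ÷ 50 g/eq = 279.8 eq.
NaHCO₃ supplies 1 eq per mole → 279.8 mol.
Mass: 279.8 mol × 84 g/mol = 23,500 g.

23.5 kg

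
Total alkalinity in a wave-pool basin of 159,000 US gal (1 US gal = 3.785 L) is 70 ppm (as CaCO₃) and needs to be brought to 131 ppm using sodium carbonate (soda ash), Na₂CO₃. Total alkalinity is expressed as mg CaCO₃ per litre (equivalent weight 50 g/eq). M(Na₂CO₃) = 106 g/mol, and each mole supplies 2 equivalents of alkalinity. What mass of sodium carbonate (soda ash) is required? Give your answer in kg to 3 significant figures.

Volume: 159,000 US gal × 3.785 L/gal = 601,815 L.
Alkalinity to add: (131 − 70) = 61 mg/L as CaCO₃ × 601,815 L = 36,710 g as CaCO₃.
Equivalents: 36,710 g ÷ 50 g/eq = 734.2 eq.
Each mole of Na₂CO₃ supplies 2 eq, so 734.2 / 2 = 367.1 mol.
Mass: 367.1 mol × 106 g/mol = 38,910 g.

38.9 kg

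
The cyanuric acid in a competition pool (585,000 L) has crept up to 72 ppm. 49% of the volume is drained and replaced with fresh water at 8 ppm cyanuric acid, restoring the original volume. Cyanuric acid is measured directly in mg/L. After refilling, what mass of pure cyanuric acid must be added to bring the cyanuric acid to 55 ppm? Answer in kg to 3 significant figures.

8.40 kg

After draining 49% and refilling: 72 × 0.51 + 8 × 0.49 = 40.64 ppm.
Deficit to target: 55 − 40.64 = 14.36 mg/L.
Mass: 14.36 mg/L × 585,000 L = 8401 g cyanuric acid.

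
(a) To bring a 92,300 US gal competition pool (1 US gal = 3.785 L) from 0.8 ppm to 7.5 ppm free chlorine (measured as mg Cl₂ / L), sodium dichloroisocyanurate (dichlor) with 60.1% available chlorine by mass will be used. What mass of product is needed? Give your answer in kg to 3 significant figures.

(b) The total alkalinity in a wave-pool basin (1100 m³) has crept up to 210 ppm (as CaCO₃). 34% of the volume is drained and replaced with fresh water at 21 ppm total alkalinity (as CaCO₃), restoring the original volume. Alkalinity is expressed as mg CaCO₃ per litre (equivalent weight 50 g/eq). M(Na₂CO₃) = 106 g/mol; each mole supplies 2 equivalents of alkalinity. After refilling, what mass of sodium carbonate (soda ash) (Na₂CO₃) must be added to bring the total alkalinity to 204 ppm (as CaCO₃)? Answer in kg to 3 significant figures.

(a) 3.89 kg; (b) 67.9 kg

(a) Volume: 92,300 US gal × 3.785 L/gal = 349,356 L.
(a) Chlorine deficit: 7.5 − 0.8 = 6.7 ppm = 6.7 mg/L as Cl₂.
(a) Cl₂ equivalent needed: 6.7 mg/L × 349,356 L = 2,341,000 mg = 2341 g.
(a) Product at 60.1% available chlorine: 2341 / 0.601 = 3895 g.

(b) Volume: 1100 m³ = 1,100,000 L.
(b) After draining 34% and refilling: 210 × 0.66 + 21 × 0.34 = 145.74 ppm.
(b) Deficit to target: 204 − 145.74 = 58.26 mg/L.
(b) As CaCO₃: 58.26 mg/L × 1,100,000 L = 64,090 g; ÷ 50 g/eq ÷ 2 = 640.9 mol Na₂CO₃.
(b) Mass: 640.9 × 106 = 67,930 g.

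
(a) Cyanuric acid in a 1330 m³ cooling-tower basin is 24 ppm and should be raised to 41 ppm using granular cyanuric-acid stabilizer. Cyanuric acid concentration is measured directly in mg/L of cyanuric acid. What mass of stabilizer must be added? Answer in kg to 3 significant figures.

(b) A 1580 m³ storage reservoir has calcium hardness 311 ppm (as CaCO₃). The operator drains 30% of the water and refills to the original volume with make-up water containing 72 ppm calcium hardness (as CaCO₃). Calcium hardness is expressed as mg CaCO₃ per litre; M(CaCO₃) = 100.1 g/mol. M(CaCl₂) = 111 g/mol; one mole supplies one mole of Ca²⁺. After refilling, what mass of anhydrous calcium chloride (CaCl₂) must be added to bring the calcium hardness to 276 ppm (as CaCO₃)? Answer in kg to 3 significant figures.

(a) 22.6 kg; (b) 64.3 kg

(a) Volume: 1330 m³ = 1,330,000 L.
(a) CYA to add: (41 − 24) = 17 mg/L × 1,330,000 L = 22,610 g cyanuric acid.

(b) Volume: 1580 m³ = 1,580,000 L.
(b) After draining 30% and refilling: 311 × 0.70 + 72 × 0.30 = 239.3 ppm.
(b) Deficit to target: 276 − 239.3 = 36.7 mg/L.
(b) As CaCO₃: 36.7 mg/L × 1,580,000 L = 57,990 g; ÷ 100.1 = 579.3 mol Ca²⁺.
(b) Mass: 579.3 × 111 = 64,300 g.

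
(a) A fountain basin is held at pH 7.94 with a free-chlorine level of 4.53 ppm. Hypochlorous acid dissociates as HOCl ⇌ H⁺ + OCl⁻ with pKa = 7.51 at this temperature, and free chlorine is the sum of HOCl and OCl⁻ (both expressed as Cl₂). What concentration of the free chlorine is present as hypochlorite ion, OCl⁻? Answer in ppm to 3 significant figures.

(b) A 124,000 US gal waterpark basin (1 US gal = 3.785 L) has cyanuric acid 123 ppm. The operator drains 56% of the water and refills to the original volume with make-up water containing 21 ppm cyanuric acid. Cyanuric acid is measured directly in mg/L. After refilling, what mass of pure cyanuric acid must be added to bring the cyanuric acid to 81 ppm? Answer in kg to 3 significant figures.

(a) 3.30 ppm; (b) 7.10 kg

(a) [OCl⁻]/[HOCl] = 10^(pH − pKa) = 10^(7.94 − 7.51) = 10^0.43 = 2.692.
(a) Fraction as HOCl = 1 / (1 + 2.692) = 0.2709.
(a) OCl⁻ = (1 − 0.2709) × 4.53 ppm = 3.303 ppm.

(b) Volume: 124,000 US gal × 3.785 L/gal = 469,340 L.
(b) After draining 56% and refilling: 123 × 0.44 + 21 × 0.56 = 65.88 ppm.
(b) Deficit to target: 81 − 65.88 = 15.12 mg/L.
(b) Mass: 15.12 mg/L × 469,340 L = 7096 g cyanuric acid.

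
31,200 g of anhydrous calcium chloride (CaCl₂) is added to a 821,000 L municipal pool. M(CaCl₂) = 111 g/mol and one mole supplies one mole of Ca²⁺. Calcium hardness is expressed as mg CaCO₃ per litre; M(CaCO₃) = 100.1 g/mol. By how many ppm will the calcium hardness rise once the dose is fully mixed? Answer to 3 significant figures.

Moles of Ca²⁺: 31,200 g ÷ 111 g/mol = 281.1 mol.
As CaCO₃: 281.1 mol × 100.1 g/mol = 28,140 g.
Rise: 28,140 g / 821,000 L × 1000 = 34.27 mg/L.

34.3 ppm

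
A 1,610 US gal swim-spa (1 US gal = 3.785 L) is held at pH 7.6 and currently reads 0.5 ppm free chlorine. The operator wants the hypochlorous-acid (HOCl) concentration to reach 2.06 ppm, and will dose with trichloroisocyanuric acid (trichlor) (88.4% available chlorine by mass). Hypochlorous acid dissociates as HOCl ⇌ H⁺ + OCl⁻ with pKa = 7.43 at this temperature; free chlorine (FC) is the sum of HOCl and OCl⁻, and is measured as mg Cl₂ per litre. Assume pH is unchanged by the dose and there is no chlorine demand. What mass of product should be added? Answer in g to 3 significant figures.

31.8 g

Volume: 1,610 US gal × 3.785 L/gal = 6,094 L.
[OCl⁻]/[HOCl] = 10^(pH − pKa) = 10^(7.6 − 7.43) = 1.479; fraction as HOCl = 1/(1 + 1.479) = 0.4034.
Free chlorine required for 2.06 ppm HOCl: 2.06 / 0.4034 = 5.107 ppm.
FC to add: 5.107 − 0.5 = 4.607 mg/L as Cl₂.
Cl₂ equivalent: 4.607 mg/L × 6,094 L = 28.07 g.
Product at 88.4% available Cl: 28.07 / 0.884 = 31.76 g.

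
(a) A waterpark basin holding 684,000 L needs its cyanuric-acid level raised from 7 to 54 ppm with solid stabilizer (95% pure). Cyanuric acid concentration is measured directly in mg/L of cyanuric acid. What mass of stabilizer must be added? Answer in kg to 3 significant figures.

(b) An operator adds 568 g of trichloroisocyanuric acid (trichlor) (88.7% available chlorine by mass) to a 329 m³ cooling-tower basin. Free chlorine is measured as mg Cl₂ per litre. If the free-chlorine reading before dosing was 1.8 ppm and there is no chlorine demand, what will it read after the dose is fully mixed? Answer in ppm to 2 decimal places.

(a) 33.8 kg; (b) 3.33 ppm

(a) CYA to add: (54 − 7) = 47 mg/L × 684,000 L = 32,150 g cyanuric acid.
(a) At 95% purity: 32,150 / 0.95 = 33,840 g product.

(b) Volume: 329 m³ = 329,000 L.
(b) Available chlorine delivered: 568 g × 0.887 = 503.8 g as Cl₂.
(b) Concentration rise: 503.8 g / 329,000 L = 1.531 mg/L = 1.53 ppm.
(b) Final FC: 1.8 + 1.53 = 3.33 ppm.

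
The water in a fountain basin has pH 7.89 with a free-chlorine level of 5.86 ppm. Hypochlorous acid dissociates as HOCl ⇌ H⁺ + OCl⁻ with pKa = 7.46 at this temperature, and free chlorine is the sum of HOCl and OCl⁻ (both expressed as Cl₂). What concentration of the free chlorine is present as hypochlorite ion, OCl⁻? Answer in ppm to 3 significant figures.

4.27 ppm

[OCl⁻]/[HOCl] = 10^(pH − pKa) = 10^(7.89 − 7.46) = 10^0.43 = 2.692.
Fraction as HOCl = 1 / (1 + 2.692) = 0.2709.
OCl⁻ = (1 − 0.2709) × 5.86 ppm = 4.273 ppm.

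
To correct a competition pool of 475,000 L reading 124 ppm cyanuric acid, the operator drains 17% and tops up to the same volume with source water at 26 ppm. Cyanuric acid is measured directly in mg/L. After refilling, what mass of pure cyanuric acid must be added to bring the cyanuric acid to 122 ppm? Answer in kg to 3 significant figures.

After draining 17% and refilling: 124 × 0.83 + 26 × 0.17 = 107.34 ppm.
Deficit to target: 122 − 107.34 = 14.66 mg/L.
Mass: 14.66 mg/L × 475,000 L = 6963 g cyanuric acid.

6.96 kg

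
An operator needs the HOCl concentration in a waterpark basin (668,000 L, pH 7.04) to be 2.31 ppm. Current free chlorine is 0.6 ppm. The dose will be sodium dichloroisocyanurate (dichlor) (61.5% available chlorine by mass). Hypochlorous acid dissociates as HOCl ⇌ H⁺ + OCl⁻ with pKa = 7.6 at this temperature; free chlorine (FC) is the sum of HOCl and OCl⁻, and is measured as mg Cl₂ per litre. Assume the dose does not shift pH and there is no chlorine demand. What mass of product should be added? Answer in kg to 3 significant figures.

[OCl⁻]/[HOCl] = 10^(pH − pKa) = 10^(7.04 − 7.6) = 0.2754; fraction as HOCl = 1/(1 + 0.2754) = 0.7841.
Free chlorine required for 2.31 ppm HOCl: 2.31 / 0.7841 = 2.946 ppm.
FC to add: 2.946 − 0.6 = 2.346 mg/L as Cl₂.
Cl₂ equivalent: 2.346 mg/L × 668,000 L = 1567 g.
Product at 61.5% available Cl: 1567 / 0.615 = 2548 g.

2.55 kg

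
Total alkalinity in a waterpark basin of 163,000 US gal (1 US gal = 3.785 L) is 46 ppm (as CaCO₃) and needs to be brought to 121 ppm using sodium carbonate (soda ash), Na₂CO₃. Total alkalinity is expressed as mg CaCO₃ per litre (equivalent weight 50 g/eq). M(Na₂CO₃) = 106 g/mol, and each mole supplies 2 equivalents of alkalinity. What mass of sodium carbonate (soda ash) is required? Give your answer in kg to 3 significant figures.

49.0 kg

Volume: 163,000 US gal × 3.785 L/gal = 616,955 L.
Alkalinity to add: (121 − 46) = 75 mg/L as CaCO₃ × 616,955 L = 46,270 g as CaCO₃.
Equivalents: 46,270 g ÷ 50 g/eq = 925.4 eq.
Each mole of Na₂CO₃ supplies 2 eq, so 925.4 / 2 = 462.7 mol.
Mass: 462.7 mol × 106 g/mol = 49,050 g.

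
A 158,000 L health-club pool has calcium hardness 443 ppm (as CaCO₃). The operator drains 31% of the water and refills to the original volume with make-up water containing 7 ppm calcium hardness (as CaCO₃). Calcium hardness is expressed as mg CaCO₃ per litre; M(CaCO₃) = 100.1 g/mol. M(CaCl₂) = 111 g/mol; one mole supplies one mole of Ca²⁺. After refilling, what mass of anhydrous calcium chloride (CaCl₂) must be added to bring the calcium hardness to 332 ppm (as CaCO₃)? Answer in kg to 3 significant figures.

4.23 kg

After draining 31% and refilling: 443 × 0.69 + 7 × 0.31 = 307.84 ppm.
Deficit to target: 332 − 307.84 = 24.16 mg/L.
As CaCO₃: 24.16 mg/L × 158,000 L = 3817 g; ÷ 100.1 = 38.13 mol Ca²⁺.
Mass: 38.13 × 111 = 4233 g.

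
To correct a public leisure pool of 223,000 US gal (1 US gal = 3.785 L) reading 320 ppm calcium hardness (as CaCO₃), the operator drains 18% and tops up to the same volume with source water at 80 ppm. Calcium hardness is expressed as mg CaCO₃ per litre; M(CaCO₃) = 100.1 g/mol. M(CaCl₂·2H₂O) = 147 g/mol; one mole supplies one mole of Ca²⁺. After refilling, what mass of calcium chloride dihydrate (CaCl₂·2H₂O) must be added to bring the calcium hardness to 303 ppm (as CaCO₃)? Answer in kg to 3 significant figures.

32.5 kg

Volume: 223,000 US gal × 3.785 L/gal = 844,055 L.
After draining 18% and refilling: 320 × 0.82 + 80 × 0.18 = 276.8 ppm.
Deficit to target: 303 − 276.8 = 26.2 mg/L.
As CaCO₃: 26.2 mg/L × 844,055 L = 22,110 g; ÷ 100.1 = 220.9 mol Ca²⁺.
Mass: 220.9 × 147 = 32,480 g.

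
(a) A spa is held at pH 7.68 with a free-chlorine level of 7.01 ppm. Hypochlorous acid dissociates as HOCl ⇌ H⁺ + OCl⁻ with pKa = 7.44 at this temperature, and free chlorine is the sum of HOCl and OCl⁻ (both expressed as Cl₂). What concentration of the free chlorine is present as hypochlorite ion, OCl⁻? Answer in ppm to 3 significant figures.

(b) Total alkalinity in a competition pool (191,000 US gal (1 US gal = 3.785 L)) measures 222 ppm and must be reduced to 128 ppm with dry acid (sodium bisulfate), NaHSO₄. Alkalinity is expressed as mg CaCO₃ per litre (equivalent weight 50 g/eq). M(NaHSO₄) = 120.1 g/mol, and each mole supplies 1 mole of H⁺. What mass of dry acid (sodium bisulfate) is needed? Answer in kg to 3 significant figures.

(a) [OCl⁻]/[HOCl] = 10^(pH − pKa) = 10^(7.68 − 7.44) = 10^0.24 = 1.738.
(a) Fraction as HOCl = 1 / (1 + 1.738) = 0.3653.
(a) OCl⁻ = (1 − 0.3653) × 7.01 ppm = 4.45 ppm.

(b) Volume: 191,000 US gal × 3.785 L/gal = 722,935 L.
(b) Alkalinity to neutralize: (222 − 128) = 94 mg/L as CaCO₃ × 722,935 L = 67,960 g as CaCO₃.
(b) Equivalents of H⁺ required: 67,960 ÷ 50 g/eq = 1359 eq = 1359 mol NaHSO₄.
(b) Mass of NaHSO₄: 1359 × 120.1 = 163,200 g.

(a) 4.45 ppm; (b) 163 kg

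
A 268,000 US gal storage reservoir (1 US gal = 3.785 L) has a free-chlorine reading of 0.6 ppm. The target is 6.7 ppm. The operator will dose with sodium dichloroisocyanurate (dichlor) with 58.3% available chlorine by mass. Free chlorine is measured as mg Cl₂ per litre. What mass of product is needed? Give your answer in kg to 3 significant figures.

10.6 kg

Volume: 268,000 US gal × 3.785 L/gal = 1,014,380 L.
Chlorine deficit: 6.7 − 0.6 = 6.1 ppm = 6.1 mg/L as Cl₂.
Cl₂ equivalent needed: 6.1 mg/L × 1,014,380 L = 6,188,000 mg = 6188 g.
Product at 58.3% available chlorine: 6188 / 0.583 = 10,610 g.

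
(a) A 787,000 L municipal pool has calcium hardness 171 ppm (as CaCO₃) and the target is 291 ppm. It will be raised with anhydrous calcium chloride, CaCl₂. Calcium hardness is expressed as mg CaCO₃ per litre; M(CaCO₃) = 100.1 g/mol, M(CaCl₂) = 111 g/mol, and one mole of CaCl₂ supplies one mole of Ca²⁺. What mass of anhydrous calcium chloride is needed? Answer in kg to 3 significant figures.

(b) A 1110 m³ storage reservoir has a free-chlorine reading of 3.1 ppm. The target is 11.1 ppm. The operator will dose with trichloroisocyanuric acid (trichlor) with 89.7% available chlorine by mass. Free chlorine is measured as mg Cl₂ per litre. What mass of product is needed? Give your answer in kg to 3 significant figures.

(a) 105 kg; (b) 9.90 kg

(a) Hardness to add: (291 − 171) = 120 mg/L as CaCO₃ × 787,000 L = 94,440 g as CaCO₃.
(a) Moles of Ca²⁺ (1 mol Ca²⁺ ≡ 1 mol CaCO₃): 94,440 / 100.1 g/mol = 943.5 mol.
(a) Mass of CaCl₂: 943.5 × 111 = 104,700 g.

(b) Volume: 1110 m³ = 1,110,000 L.
(b) Chlorine deficit: 11.1 − 3.1 = 8 ppm = 8 mg/L as Cl₂.
(b) Cl₂ equivalent needed: 8 mg/L × 1,110,000 L = 8,880,000 mg = 8880 g.
(b) Product at 89.7% available chlorine: 8880 / 0.897 = 9900 g.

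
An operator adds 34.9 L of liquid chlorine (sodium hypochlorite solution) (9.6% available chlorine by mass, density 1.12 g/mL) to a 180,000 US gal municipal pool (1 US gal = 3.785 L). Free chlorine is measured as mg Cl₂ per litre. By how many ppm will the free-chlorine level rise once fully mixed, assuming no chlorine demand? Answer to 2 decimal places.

Volume: 180,000 US gal × 3.785 L/gal = 681,300 L.
Mass of solution: 34.9 L × 1000 mL/L × 1.12 g/mL = 39,090 g.
Available chlorine delivered: 39,090 g × 0.096 = 3752 g as Cl₂.
Concentration rise: 3752 g / 681,300 L = 5.508 mg/L = 5.51 ppm.

5.51 ppm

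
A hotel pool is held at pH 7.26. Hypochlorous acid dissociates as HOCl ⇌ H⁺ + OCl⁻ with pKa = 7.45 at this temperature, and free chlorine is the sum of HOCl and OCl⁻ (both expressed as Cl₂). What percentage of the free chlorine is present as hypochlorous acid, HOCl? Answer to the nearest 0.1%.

[OCl⁻]/[HOCl] = 10^(pH − pKa) = 10^(7.26 − 7.45) = 10^-0.19 = 0.6457.
Fraction as HOCl = 1 / (1 + 0.6457) = 0.6077.

60.8%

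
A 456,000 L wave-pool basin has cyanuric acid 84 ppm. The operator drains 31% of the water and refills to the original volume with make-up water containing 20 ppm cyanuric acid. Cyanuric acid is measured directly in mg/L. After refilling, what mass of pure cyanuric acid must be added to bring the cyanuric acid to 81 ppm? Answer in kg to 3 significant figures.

After draining 31% and refilling: 84 × 0.69 + 20 × 0.31 = 64.16 ppm.
Deficit to target: 81 − 64.16 = 16.84 mg/L.
Mass: 16.84 mg/L × 456,000 L = 7679 g cyanuric acid.

7.68 kg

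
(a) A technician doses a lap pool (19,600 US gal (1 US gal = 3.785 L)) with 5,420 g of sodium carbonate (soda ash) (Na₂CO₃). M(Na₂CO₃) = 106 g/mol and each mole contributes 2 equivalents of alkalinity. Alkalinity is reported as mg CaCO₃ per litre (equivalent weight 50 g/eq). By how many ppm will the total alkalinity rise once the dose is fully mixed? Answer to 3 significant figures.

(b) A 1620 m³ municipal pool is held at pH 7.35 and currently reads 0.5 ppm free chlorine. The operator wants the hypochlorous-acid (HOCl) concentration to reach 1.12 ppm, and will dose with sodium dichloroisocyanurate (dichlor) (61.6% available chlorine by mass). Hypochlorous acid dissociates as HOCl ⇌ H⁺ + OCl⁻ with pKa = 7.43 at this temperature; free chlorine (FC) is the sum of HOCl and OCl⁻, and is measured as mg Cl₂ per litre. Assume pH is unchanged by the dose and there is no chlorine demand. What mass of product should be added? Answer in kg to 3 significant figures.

(a) 68.9 ppm; (b) 4.08 kg

(a) Volume: 19,600 US gal × 3.785 L/gal = 74,186 L.
(a) Moles of Na₂CO₃: 5,420 g ÷ 106 g/mol = 51.13 mol → 102.3 eq of alkalinity.
(a) As CaCO₃: 102.3 eq × 50 g/eq = 5113 g.
(a) Rise: 5113 g / 74,186 L × 1000 = 68.92 mg/L.

(b) Volume: 1620 m³ = 1,620,000 L.
(b) [OCl⁻]/[HOCl] = 10^(pH − pKa) = 10^(7.35 − 7.43) = 0.8318; fraction as HOCl = 1/(1 + 0.8318) = 0.5459.
(b) Free chlorine required for 1.12 ppm HOCl: 1.12 / 0.5459 = 2.052 ppm.
(b) FC to add: 2.052 − 0.5 = 1.552 mg/L as Cl₂.
(b) Cl₂ equivalent: 1.552 mg/L × 1,620,000 L = 2514 g.
(b) Product at 61.6% available Cl: 2514 / 0.616 = 4080 g.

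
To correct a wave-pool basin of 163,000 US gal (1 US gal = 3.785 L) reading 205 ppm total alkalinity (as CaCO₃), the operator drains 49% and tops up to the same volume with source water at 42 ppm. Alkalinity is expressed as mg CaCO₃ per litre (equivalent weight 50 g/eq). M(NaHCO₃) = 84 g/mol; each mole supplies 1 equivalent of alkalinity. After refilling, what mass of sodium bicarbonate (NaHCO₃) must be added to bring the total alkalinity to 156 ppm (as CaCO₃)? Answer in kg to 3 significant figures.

Volume: 163,000 US gal × 3.785 L/gal = 616,955 L.
After draining 49% and refilling: 205 × 0.51 + 42 × 0.49 = 125.13 ppm.
Deficit to target: 156 − 125.13 = 30.87 mg/L.
As CaCO₃: 30.87 mg/L × 616,955 L = 19,050 g; ÷ 50 g/eq ÷ 1 = 380.9 mol NaHCO₃.
Mass: 380.9 × 84 = 32,000 g.

32.0 kg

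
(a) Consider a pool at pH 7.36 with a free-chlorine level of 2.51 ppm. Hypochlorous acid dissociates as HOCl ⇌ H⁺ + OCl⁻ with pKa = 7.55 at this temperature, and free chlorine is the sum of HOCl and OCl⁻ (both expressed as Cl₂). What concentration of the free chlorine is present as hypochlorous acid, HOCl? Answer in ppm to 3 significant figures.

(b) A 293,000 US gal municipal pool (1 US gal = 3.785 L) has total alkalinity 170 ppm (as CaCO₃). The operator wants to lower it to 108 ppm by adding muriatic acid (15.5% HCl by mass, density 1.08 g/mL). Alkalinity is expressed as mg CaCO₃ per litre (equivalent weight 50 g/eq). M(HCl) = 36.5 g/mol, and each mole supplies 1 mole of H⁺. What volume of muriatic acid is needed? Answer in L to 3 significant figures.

(a) [OCl⁻]/[HOCl] = 10^(pH − pKa) = 10^(7.36 − 7.55) = 10^-0.19 = 0.6457.
(a) Fraction as HOCl = 1 / (1 + 0.6457) = 0.6077.
(a) HOCl = 0.6077 × 2.51 ppm = 1.525 ppm.

(b) Volume: 293,000 US gal × 3.785 L/gal = 1,109,005 L.
(b) Alkalinity to neutralize: (170 − 108) = 62 mg/L as CaCO₃ × 1,109,005 L = 68,760 g as CaCO₃.
(b) Equivalents of H⁺ required: 68,760 ÷ 50 g/eq = 1375 eq = 1375 mol HCl.
(b) Mass of HCl: 1375 × 36.5 = 50,190 g.
(b) Mass of 15.5% solution: 50,190 / 0.155 = 323,800 g.
(b) Volume: 323,800 g ÷ 1.08 g/mL = 299,800 mL.

(a) 1.53 ppm; (b) 300 L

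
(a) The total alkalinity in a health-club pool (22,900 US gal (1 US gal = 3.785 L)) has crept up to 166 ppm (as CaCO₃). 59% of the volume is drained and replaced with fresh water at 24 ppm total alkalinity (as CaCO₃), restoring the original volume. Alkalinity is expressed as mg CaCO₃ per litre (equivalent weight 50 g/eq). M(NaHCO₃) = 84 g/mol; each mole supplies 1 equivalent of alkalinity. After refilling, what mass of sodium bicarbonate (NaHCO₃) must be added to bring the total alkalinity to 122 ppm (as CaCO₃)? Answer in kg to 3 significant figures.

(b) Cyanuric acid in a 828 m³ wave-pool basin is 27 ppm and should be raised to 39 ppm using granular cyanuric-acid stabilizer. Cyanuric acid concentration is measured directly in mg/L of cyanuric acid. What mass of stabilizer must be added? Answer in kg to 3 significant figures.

(a) 5.79 kg; (b) 9.94 kg

(a) Volume: 22,900 US gal × 3.785 L/gal = 86,676 L.
(a) After draining 59% and refilling: 166 × 0.41 + 24 × 0.59 = 82.22 ppm.
(a) Deficit to target: 122 − 82.22 = 39.78 mg/L.
(a) As CaCO₃: 39.78 mg/L × 86,676 L = 3448 g; ÷ 50 g/eq ÷ 1 = 68.96 mol NaHCO₃.
(a) Mass: 68.96 × 84 = 5793 g.

(b) Volume: 828 m³ = 828,000 L.
(b) CYA to add: (39 − 27) = 12 mg/L × 828,000 L = 9936 g cyanuric acid.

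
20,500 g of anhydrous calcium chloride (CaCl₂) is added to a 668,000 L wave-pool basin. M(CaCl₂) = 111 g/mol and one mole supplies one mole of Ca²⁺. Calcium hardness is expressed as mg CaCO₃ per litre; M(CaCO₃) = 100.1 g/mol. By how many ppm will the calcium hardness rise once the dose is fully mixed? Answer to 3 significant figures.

27.7 ppm

Moles of Ca²⁺: 20,500 g ÷ 111 g/mol = 184.7 mol.
As CaCO₃: 184.7 mol × 100.1 g/mol = 18,490 g.
Rise: 18,490 g / 668,000 L × 1000 = 27.68 mg/L.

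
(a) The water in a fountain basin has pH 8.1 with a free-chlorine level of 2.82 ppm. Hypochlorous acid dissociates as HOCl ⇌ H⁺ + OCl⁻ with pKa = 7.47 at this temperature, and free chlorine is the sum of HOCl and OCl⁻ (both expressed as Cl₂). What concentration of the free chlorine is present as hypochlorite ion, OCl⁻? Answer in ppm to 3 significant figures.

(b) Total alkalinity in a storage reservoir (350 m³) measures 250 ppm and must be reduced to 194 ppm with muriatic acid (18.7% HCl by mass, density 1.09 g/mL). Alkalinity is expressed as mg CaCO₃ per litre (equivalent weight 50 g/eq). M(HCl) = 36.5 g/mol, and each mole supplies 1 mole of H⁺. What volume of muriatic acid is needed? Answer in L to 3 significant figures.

(a) [OCl⁻]/[HOCl] = 10^(pH − pKa) = 10^(8.1 − 7.47) = 10^0.63 = 4.266.
(a) Fraction as HOCl = 1 / (1 + 4.266) = 0.1899.
(a) OCl⁻ = (1 − 0.1899) × 2.82 ppm = 2.284 ppm.

(b) Volume: 350 m³ = 350,000 L.
(b) Alkalinity to neutralize: (250 − 194) = 56 mg/L as CaCO₃ × 350,000 L = 19,600 g as CaCO₃.
(b) Equivalents of H⁺ required: 19,600 ÷ 50 g/eq = 392 eq = 392 mol HCl.
(b) Mass of HCl: 392 × 36.5 = 14,310 g.
(b) Mass of 18.7% solution: 14,310 / 0.187 = 76,510 g.
(b) Volume: 76,510 g ÷ 1.09 g/mL = 70,200 mL.

(a) 2.28 ppm; (b) 70.2 L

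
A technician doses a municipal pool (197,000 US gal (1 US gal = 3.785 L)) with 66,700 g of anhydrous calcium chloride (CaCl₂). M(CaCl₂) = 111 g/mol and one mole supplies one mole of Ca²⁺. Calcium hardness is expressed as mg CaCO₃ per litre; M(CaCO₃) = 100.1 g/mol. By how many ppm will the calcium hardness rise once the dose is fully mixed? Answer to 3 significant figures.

80.7 ppm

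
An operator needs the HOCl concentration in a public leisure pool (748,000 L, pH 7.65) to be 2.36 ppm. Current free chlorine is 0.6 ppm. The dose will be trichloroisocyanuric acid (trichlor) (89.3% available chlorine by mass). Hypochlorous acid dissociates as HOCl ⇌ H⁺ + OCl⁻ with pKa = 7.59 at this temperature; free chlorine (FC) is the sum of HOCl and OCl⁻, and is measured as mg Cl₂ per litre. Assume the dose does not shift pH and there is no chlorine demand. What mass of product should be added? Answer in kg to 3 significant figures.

[OCl⁻]/[HOCl] = 10^(pH − pKa) = 10^(7.65 − 7.59) = 1.148; fraction as HOCl = 1/(1 + 1.148) = 0.4655.
Free chlorine required for 2.36 ppm HOCl: 2.36 / 0.4655 = 5.07 ppm.
FC to add: 5.07 − 0.6 = 4.47 mg/L as Cl₂.
Cl₂ equivalent: 4.47 mg/L × 748,000 L = 3343 g.
Product at 89.3% available Cl: 3343 / 0.893 = 3744 g.

3.74 kg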